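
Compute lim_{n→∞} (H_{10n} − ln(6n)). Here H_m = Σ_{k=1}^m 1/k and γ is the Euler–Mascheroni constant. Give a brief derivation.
lim = ln(5/3) + γ

By Euler-Maclaurin, H_m = ln m + γ + O(1/m). So
  H_{10n} − ln(6n) = ln(10n) + γ − ln(6n) + O(1/n)
                       = ln(10/6) + γ + O(1/n).
Hence the limit is ln(10/6) + γ (= ln(5/3)).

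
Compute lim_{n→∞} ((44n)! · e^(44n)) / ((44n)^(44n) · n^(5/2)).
lim = 0

Stirling: (44n)! ~ sqrt(2π·44n) · (44n/e)^(44n). Hence
  (44n)! · e^(44n) / (44n)^(44n) ~ sqrt(2π·44n).
Dividing by n^(5/2): sqrt(2π·44n) / n^(5/2) = sqrt(2π·44) · n^((1−5)/2), so the expression behaves like sqrt(2π·44) · n^((1−5)/2) → 0.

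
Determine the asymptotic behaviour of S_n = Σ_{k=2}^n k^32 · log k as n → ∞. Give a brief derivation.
S_n ~ n^33 log n / 33 − n^33 / 1089

By integral comparison, S_n = ∫_1^n x^32 · log x dx + O(n^32 · log n). For the integral, ∫ x^32 log x dx = n^33 log n / 33 − n^33/1089 (integration by parts). Hence S_n ~ n^33 log n / 33 − n^33 / 1089.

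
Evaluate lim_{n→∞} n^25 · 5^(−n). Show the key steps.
lim = 0

Exponentials with base > 1 dominate every fixed polynomial: for any fixed c, n^c / 5^n → 0 as n → ∞ (e.g. by the ratio test, or by writing 5^n = e^(n ln 5) and noting e^(n ln 5) / n^c → ∞). Hence n^25 · 5^(−n) = n^25 / 5^n → 0.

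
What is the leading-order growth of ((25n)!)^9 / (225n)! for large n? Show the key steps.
((25n)!)^9/(225n)! ~ ((2π·25n)^(8/2) / 3) · 9^(−9·25n)  →  0

Write N = 25n. Stirling: N! ~ sqrt(2π N)(N/e)^N and (9N)! ~ sqrt(2π·9N)·(9N/e)^(9N).
  (N!)^9/(9N)! ~ (2π N)^(9/2) (N/e)^(9N) / [sqrt(2π·9N) (9N/e)^(9N)]
     = (2π N)^(9/2) / sqrt(2π·9N) · (N/(9N))^(9N)
     = (2π N)^((9−1)/2) / 3 · 9^(−9N).
Since 9^9 > 1, the factor 9^(−9N) decays exponentially, so the ratio → 0. Substituting N = 25n gives the stated form.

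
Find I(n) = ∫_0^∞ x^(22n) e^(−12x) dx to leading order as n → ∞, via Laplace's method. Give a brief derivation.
I(n) ~ (sqrt(2π·22n) / 12) · (22n/(12e))^(22n)

Write the integrand as exp(22n ln x − 12x) and set f(x) = 22n ln x − 12x. Then f'(x) = 22n/x − 12 = 0 at x* = 22n/12, and f''(x*) = −22n/x*^2 = −12^2/(22n). Laplace's method (interior maximum) gives
  I(n) ~ e^(f(x*)) · sqrt(2π / |f''(x*)|)
        = exp(22n ln(22n/12) − 22n) · sqrt(2π · 22n / 12^2)
        = (22n/12)^(22n) e^(−22n) · sqrt(2π·22n) / 12
        = (sqrt(2π·22n) / 12) · (22n/(12e))^(22n).
This matches Γ(22n+1)/12^(22n+1) with Stirling applied to Γ.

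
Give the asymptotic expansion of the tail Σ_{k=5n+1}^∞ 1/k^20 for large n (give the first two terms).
Σ_{k>5n} 1/k^20 = 1/(19 · (5n)^19) − 1/(2 · (5n)^20) + O(1/(5n)^21)

Compare to the integral: ∫_{5n}^∞ x^(−20) dx = [−x^(−19)/19]_{5n}^∞ = 1/((20−1)·(5n)^19). The Euler-Maclaurin correction adds −f(5n)/2 = −1/(2·(5n)^20). Euler-Maclaurin then gives
  Σ_{k>5n} 1/k^20 = ∫_{5n}^∞ dx/x^20 − 1/(2·(5n)^20) + O(1/(5n)^21).
(Equivalently this is ζ(20) − Σ_{k≤5n} 1/k^20.)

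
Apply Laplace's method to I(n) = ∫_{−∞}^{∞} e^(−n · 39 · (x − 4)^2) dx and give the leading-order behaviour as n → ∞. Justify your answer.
I(n) = sqrt(π/(39n))

Here φ(x) = 39 · (x − 4)^2 has its unique minimum at x* = 4 with φ(x*) = 0 and φ''(x*) = 78. Laplace's method gives
  I(n) ~ e^(−n φ(x*)) · sqrt(2π / (n · φ''(x*))) = sqrt(2π / (78n)) = sqrt(π/(39n)).
This is exact: substituting u = (x − 4)·sqrt(39n) gives I(n) = (1/sqrt(39n)) ∫_{−∞}^{∞} e^(−u^2) du = sqrt(π/(39n)).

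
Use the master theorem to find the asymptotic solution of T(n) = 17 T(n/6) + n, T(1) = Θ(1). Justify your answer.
T(n) = Θ(n^(log_6 17))

Master theorem: compare f(n) = n to n^(log_6 17) where log_6 17 ≈ 1.581. Since 1 < log_6 17, we have f(n) = O(n^(log_6 17 − ε)) for some ε > 0 — Case 1. Hence T(n) = Θ(n^(log_6 17)).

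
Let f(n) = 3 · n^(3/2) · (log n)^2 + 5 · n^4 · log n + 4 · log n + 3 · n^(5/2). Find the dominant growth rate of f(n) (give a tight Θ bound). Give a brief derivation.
f(n) ∈ Θ(n^4 · log n)

Compare the terms by growth order. For large n, n^a · (log n)^b dominates n^a' · (log n)^b' iff a > a', or (a = a' and b > b'). Ranking the 4 terms shows the dominant one is 5 · n^4 · log n. Hence f(n) ∈ Θ(n^4 · log n).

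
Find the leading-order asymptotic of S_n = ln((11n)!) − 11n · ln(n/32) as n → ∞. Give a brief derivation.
S_n ~ 11n · (ln 352 − 1) + O(ln n)

Stirling: ln((11n)!) = 11n ln(11n) − 11n + O(ln n).
  S_n = 11n ln(11n) − 11n − 11n ln(n/32) + O(ln n)
      = 11n ln(11n) − 11n ln n + 11n ln 32 − 11n + O(ln n)
      = 11n ln 11 + 11n ln 32 − 11n + O(ln n)
      = 11n (ln 352 − 1) + O(ln n).
Numerically ln(352) − 1 ≈ 4.8636.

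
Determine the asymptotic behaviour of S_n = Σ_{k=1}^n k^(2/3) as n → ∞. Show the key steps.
S_n ~ (3/5) · n^(5/3)

Integral comparison: Σ_{k=1}^n k^(2/3) = ∫_0^n x^(2/3) dx + O(n^(2/3)). The integral is n^(1 + 2/3) / (1 + 2/3) = n^((2+3)/3) / ((2+3)/3) = (3/5) · n^(5/3).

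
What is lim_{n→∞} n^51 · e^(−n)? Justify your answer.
lim = 0

Exponentials with base > 1 dominate every fixed polynomial: for any fixed c, n^c / e^n → 0 as n → ∞ (e.g. by the ratio test, or since e^n grows faster than any power of n). Hence n^51 · e^(−n) = n^51 / e^n → 0.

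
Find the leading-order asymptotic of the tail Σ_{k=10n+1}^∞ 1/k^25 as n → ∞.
Σ_{k>10n} 1/k^25 ~ 1/(24 · (10n)^24)

Compare to the integral: ∫_{10n}^∞ x^(−25) dx = [−x^(−24)/24]_{10n}^∞ = 1/((25−1)·(10n)^24). Euler-Maclaurin then gives
  Σ_{k>10n} 1/k^25 = ∫_{10n}^∞ dx/x^25 − 1/(2·(10n)^25) + O(1/(10n)^26).
(Equivalently this is ζ(25) − Σ_{k≤10n} 1/k^25.)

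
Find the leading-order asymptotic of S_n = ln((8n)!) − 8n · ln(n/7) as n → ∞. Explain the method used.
S_n ~ 8n · (ln 56 − 1) + O(ln n)

Stirling: ln((8n)!) = 8n ln(8n) − 8n + O(ln n).
  S_n = 8n ln(8n) − 8n − 8n ln(n/7) + O(ln n)
      = 8n ln(8n) − 8n ln n + 8n ln 7 − 8n + O(ln n)
      = 8n ln 8 + 8n ln 7 − 8n + O(ln n)
      = 8n (ln 56 − 1) + O(ln n).
Numerically ln(56) − 1 ≈ 3.0254.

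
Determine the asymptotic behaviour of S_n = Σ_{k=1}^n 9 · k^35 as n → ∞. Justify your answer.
S_n ~ n^36 / 4

By integral comparison (Euler-Maclaurin), Σ_{k=1}^n 9 · k^35 = 9 · ∫_0^n x^35 dx + O(n^35) = 9 · n^36/36 = n^36 / 4 + O(n^35). (Equivalently, Faulhaber's formula gives the same leading term.)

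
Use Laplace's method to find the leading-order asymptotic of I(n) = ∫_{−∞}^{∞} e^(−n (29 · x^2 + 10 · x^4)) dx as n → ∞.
I(n) ~ sqrt(π/(29n))

φ(x) = 29 · x^2 + 10 · x^4 has its unique global minimum at x* = 0 (since φ'(x) = 58x + 40x^3 = 0 only at x = 0 for real x with both coefficients positive, and φ → ∞ as |x| → ∞). At x* = 0, φ(0) = 0 and φ''(0) = 58. Laplace's method then gives
  I(n) ~ sqrt(2π / (n · φ''(0))) · e^(−n φ(0)) = sqrt(2π / (58n)) = sqrt(π/(29n)).
The 10 · x^4 term contributes only at subleading order (an O(1/n) relative correction).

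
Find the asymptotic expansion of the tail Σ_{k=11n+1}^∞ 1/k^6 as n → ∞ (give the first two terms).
Σ_{k>11n} 1/k^6 = 1/(5 · (11n)^5) − 1/(2 · (11n)^6) + O(1/(11n)^7)

Compare to the integral: ∫_{11n}^∞ x^(−6) dx = [−x^(−5)/5]_{11n}^∞ = 1/((6−1)·(11n)^5). The Euler-Maclaurin correction adds −f(11n)/2 = −1/(2·(11n)^6). Euler-Maclaurin then gives
  Σ_{k>11n} 1/k^6 = ∫_{11n}^∞ dx/x^6 − 1/(2·(11n)^6) + O(1/(11n)^7).
(Equivalently this is ζ(6) − Σ_{k≤11n} 1/k^6.)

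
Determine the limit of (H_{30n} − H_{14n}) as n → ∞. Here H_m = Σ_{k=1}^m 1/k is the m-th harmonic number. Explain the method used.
lim = ln(30/14) = ln(15/7)

Euler-Maclaurin gives H_m = ln m + γ + 1/(2m) + O(1/m^2). The γ and O(1/m) terms cancel in the difference:
  H_{30n} − H_{14n} = ln(30n) − ln(14n) + O(1/n) = ln(30/14) + O(1/n).
Hence the limit is ln(30/14) = ln(15/7).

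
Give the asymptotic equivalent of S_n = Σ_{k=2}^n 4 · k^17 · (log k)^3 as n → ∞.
S_n ~ 2 · n^18 · (log n)^3 / 9

By integral comparison, S_n = ∫_1^n 4 · x^17 · (log x)^3 dx + O(n^17 · (log n)^3). For the integral, the leading term of ∫_1^n x^17 (log x)^3 dx is n^18/18 · (log n)^3 (by repeated integration by parts; each step lowers the log-exponent and produces a relatively O(1/log n) correction). Hence S_n ~ 2 · n^18 · (log n)^3 / 9.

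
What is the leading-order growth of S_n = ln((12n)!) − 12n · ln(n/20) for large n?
S_n ~ 12n · (ln 240 − 1) + O(ln n)

Stirling: ln((12n)!) = 12n ln(12n) − 12n + O(ln n).
  S_n = 12n ln(12n) − 12n − 12n ln(n/20) + O(ln n)
      = 12n ln(12n) − 12n ln n + 12n ln 20 − 12n + O(ln n)
      = 12n ln 12 + 12n ln 20 − 12n + O(ln n)
      = 12n (ln 240 − 1) + O(ln n).
Numerically ln(240) − 1 ≈ 4.4806.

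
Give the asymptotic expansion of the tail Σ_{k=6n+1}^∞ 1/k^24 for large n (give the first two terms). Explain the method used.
Σ_{k>6n} 1/k^24 = 1/(23 · (6n)^23) − 1/(2 · (6n)^24) + O(1/(6n)^25)

Compare to the integral: ∫_{6n}^∞ x^(−24) dx = [−x^(−23)/23]_{6n}^∞ = 1/((24−1)·(6n)^23). The Euler-Maclaurin correction adds −f(6n)/2 = −1/(2·(6n)^24). Euler-Maclaurin then gives
  Σ_{k>6n} 1/k^24 = ∫_{6n}^∞ dx/x^24 − 1/(2·(6n)^24) + O(1/(6n)^25).
(Equivalently this is ζ(24) − Σ_{k≤6n} 1/k^24.)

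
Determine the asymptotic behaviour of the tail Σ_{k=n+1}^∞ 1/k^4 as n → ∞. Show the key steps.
Σ_{k>n} 1/k^4 ~ 1/(3 · n^3)

Compare to the integral: ∫_{n}^∞ x^(−4) dx = [−x^(−3)/3]_{n}^∞ = 1/((4−1)·n^3). Euler-Maclaurin then gives
  Σ_{k>n} 1/k^4 = ∫_{n}^∞ dx/x^4 − 1/(2·n^4) + O(1/n^5).
(Equivalently this is ζ(4) − Σ_{k≤n} 1/k^4.)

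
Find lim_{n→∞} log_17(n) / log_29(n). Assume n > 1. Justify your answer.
lim = ln(29) / ln(17) = log_17(29)

Change of base: log_17(n) = ln n / ln 17 and log_29(n) = ln n / ln 29. The ratio is (ln n / ln 17) · (ln 29 / ln n) = ln 29 / ln 17, a constant independent of n. So the limit is ln 29 / ln 17 = log_17(29).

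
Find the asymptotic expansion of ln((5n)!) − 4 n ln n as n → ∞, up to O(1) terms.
ln((5n)!) − 4 n ln n = n ln n + 5(ln 5 − 1) n + (1/2) ln(2π·5n) + O(1/n)

Stirling: ln((5n)!) = 5n ln(5n) − 5n + (1/2) ln(2π·5n) + O(1/n).
Expand 5n ln(5n) = 5n (ln n + ln 5) = 5n ln n + 5n ln 5.
Subtract 4n ln n: leading term is (5 − 4) n ln n = n ln n. The next term is 5n ln 5 − 5n = 5(ln 5 − 1) n. Then the (1/2) ln(2π·5n) correction.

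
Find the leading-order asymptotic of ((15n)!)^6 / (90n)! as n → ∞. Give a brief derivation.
((15n)!)^6/(90n)! ~ ((2π·15n)^(5/2) / sqrt(6)) · 6^(−6·15n)  →  0

Write N = 15n. Stirling: N! ~ sqrt(2π N)(N/e)^N and (6N)! ~ sqrt(2π·6N)·(6N/e)^(6N).
  (N!)^6/(6N)! ~ (2π N)^(6/2) (N/e)^(6N) / [sqrt(2π·6N) (6N/e)^(6N)]
     = (2π N)^(6/2) / sqrt(2π·6N) · (N/(6N))^(6N)
     = (2π N)^((6−1)/2) / sqrt(6) · 6^(−6N).
Since 6^6 > 1, the factor 6^(−6N) decays exponentially, so the ratio → 0. Substituting N = 15n gives the stated form.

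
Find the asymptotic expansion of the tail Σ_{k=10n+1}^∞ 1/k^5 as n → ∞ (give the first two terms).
Σ_{k>10n} 1/k^5 = 1/(4 · (10n)^4) − 1/(2 · (10n)^5) + O(1/(10n)^6)

Compare to the integral: ∫_{10n}^∞ x^(−5) dx = [−x^(−4)/4]_{10n}^∞ = 1/((5−1)·(10n)^4). The Euler-Maclaurin correction adds −f(10n)/2 = −1/(2·(10n)^5). Euler-Maclaurin then gives
  Σ_{k>10n} 1/k^5 = ∫_{10n}^∞ dx/x^5 − 1/(2·(10n)^5) + O(1/(10n)^6).
(Equivalently this is ζ(5) − Σ_{k≤10n} 1/k^5.)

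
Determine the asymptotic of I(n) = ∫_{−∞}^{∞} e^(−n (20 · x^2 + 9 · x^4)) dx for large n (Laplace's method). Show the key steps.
I(n) ~ sqrt(π/(20n))

φ(x) = 20 · x^2 + 9 · x^4 has its unique global minimum at x* = 0 (since φ'(x) = 40x + 36x^3 = 0 only at x = 0 for real x with both coefficients positive, and φ → ∞ as |x| → ∞). At x* = 0, φ(0) = 0 and φ''(0) = 40. Laplace's method then gives
  I(n) ~ sqrt(2π / (n · φ''(0))) · e^(−n φ(0)) = sqrt(2π / (40n)) = sqrt(π/(20n)).
The 9 · x^4 term contributes only at subleading order (an O(1/n) relative correction).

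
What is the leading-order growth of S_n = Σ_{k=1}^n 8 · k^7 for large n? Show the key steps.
S_n ~ n^8

By integral comparison (Euler-Maclaurin), Σ_{k=1}^n 8 · k^7 = 8 · ∫_0^n x^7 dx + O(n^7) = 8 · n^8/8 = n^8 + O(n^7). (Equivalently, Faulhaber's formula gives the same leading term.)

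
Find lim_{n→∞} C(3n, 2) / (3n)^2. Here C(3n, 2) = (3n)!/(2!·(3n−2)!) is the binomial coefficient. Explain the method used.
lim = 1/2! = 1/2

With N = 3n → ∞: C(N, 2) / N^2 = [N(N−1)…(N−1)] / (2! · N^2) = (1/2!) · 1 · (1 − 1/(3n)). Each factor → 1 as N → ∞, so the limit is 1/2! = 1/2.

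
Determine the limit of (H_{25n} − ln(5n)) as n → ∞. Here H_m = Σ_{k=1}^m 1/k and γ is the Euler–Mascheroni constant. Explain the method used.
lim = ln 5 + γ

By Euler-Maclaurin, H_m = ln m + γ + O(1/m). So
  H_{25n} − ln(5n) = ln(25n) + γ − ln(5n) + O(1/n)
                       = ln(25/5) + γ + O(1/n).
Hence the limit is ln(25/5) + γ (= ln 5).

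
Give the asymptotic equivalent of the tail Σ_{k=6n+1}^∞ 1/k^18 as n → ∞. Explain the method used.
Σ_{k>6n} 1/k^18 ~ 1/(17 · (6n)^17)

Compare to the integral: ∫_{6n}^∞ x^(−18) dx = [−x^(−17)/17]_{6n}^∞ = 1/((18−1)·(6n)^17). Euler-Maclaurin then gives
  Σ_{k>6n} 1/k^18 = ∫_{6n}^∞ dx/x^18 − 1/(2·(6n)^18) + O(1/(6n)^19).
(Equivalently this is ζ(18) − Σ_{k≤6n} 1/k^18.)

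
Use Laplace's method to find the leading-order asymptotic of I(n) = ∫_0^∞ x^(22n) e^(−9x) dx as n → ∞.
I(n) ~ (sqrt(2π·22n) / 9) · (22n/(9e))^(22n)

Write the integrand as exp(22n ln x − 9x) and set f(x) = 22n ln x − 9x. Then f'(x) = 22n/x − 9 = 0 at x* = 22n/9, and f''(x*) = −22n/x*^2 = −9^2/(22n). Laplace's method (interior maximum) gives
  I(n) ~ e^(f(x*)) · sqrt(2π / |f''(x*)|)
        = exp(22n ln(22n/9) − 22n) · sqrt(2π · 22n / 9^2)
        = (22n/9)^(22n) e^(−22n) · sqrt(2π·22n) / 9
        = (sqrt(2π·22n) / 9) · (22n/(9e))^(22n).
This matches Γ(22n+1)/9^(22n+1) with Stirling applied to Γ.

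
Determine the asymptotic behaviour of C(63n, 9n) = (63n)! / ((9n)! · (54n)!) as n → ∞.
C(63n, 9n) ~ (823543/46656)^(9n) · sqrt(7/(12π·9n))

Write N = 9n. Apply Stirling to each factorial:
  (7N)! ~ sqrt(2π·7N) · (7N/e)^(7N),
  N! ~ sqrt(2π N) · (N/e)^N,
  (6N)! ~ sqrt(2π·6N) · (6N/e)^(6N).
The exponential factors combine to (7N)^(7N) / (N^N · (6N)^(6N)) = 7^(7N)/6^(6N) = (7^7/6^6)^N = (823543/46656)^N.
The square-root prefactors combine to sqrt(2π·7N) / (sqrt(2π N)·sqrt(2π·6N)) = sqrt(7 / (2π·6·N)) = sqrt(7/(12π·9n)).
Substituting N = 9n: C(63n, 9n) ~ (823543/46656)^(9n) · sqrt(7/(12π·9n)).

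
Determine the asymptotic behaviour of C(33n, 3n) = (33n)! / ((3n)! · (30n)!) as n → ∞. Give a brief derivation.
C(33n, 3n) ~ (285311670611/10000000000)^(3n) · sqrt(11/(20π·3n))

Write N = 3n. Apply Stirling to each factorial:
  (11N)! ~ sqrt(2π·11N) · (11N/e)^(11N),
  N! ~ sqrt(2π N) · (N/e)^N,
  (10N)! ~ sqrt(2π·10N) · (10N/e)^(10N).
The exponential factors combine to (11N)^(11N) / (N^N · (10N)^(10N)) = 11^(11N)/10^(10N) = (11^11/10^10)^N = (285311670611/10000000000)^N.
The square-root prefactors combine to sqrt(2π·11N) / (sqrt(2π N)·sqrt(2π·10N)) = sqrt(11 / (2π·10·N)) = sqrt(11/(20π·3n)).
Substituting N = 3n: C(33n, 3n) ~ (285311670611/10000000000)^(3n) · sqrt(11/(20π·3n)).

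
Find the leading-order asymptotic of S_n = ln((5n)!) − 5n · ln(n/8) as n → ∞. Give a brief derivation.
S_n ~ 5n · (ln 40 − 1) + O(ln n)

Stirling: ln((5n)!) = 5n ln(5n) − 5n + O(ln n).
  S_n = 5n ln(5n) − 5n − 5n ln(n/8) + O(ln n)
      = 5n ln(5n) − 5n ln n + 5n ln 8 − 5n + O(ln n)
      = 5n ln 5 + 5n ln 8 − 5n + O(ln n)
      = 5n (ln 40 − 1) + O(ln n).
Numerically ln(40) − 1 ≈ 2.6889.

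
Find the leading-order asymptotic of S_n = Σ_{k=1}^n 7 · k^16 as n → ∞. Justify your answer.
S_n ~ 7 · n^17 / 17

By integral comparison (Euler-Maclaurin), Σ_{k=1}^n 7 · k^16 = 7 · ∫_0^n x^16 dx + O(n^16) = 7 · n^17/17 + O(n^16). (Equivalently, Faulhaber's formula gives the same leading term.)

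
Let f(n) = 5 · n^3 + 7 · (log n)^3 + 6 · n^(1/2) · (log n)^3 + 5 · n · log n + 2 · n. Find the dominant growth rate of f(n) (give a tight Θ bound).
f(n) ∈ Θ(n^3)

Compare the terms by growth order. For large n, n^a · (log n)^b dominates n^a' · (log n)^b' iff a > a', or (a = a' and b > b'). Ranking the 5 terms shows the dominant one is 5 · n^3. Hence f(n) ∈ Θ(n^3).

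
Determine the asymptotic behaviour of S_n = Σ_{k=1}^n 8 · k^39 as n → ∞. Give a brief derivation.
S_n ~ n^40 / 5

By integral comparison (Euler-Maclaurin), Σ_{k=1}^n 8 · k^39 = 8 · ∫_0^n x^39 dx + O(n^39) = 8 · n^40/40 = n^40 / 5 + O(n^39). (Equivalently, Faulhaber's formula gives the same leading term.)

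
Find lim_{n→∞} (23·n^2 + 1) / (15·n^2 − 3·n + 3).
lim = 23/15

For large n the leading n^2 terms dominate both numerator and denominator. Dividing top and bottom by n^2, every other term tends to 0, leaving 23/15.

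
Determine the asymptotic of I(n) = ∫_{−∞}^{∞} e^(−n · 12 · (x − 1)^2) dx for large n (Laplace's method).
I(n) = sqrt(π/(12n))

Here φ(x) = 12 · (x − 1)^2 has its unique minimum at x* = 1 with φ(x*) = 0 and φ''(x*) = 24. Laplace's method gives
  I(n) ~ e^(−n φ(x*)) · sqrt(2π / (n · φ''(x*))) = sqrt(2π / (24n)) = sqrt(π/(12n)).
This is exact: substituting u = (x − 1)·sqrt(12n) gives I(n) = (1/sqrt(12n)) ∫_{−∞}^{∞} e^(−u^2) du = sqrt(π/(12n)).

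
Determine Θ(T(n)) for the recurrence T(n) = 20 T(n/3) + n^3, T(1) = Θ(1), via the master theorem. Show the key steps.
T(n) = Θ(n^3)

log_3 20 ≈ 2.727. f(n) = n^3 dominates n^(log_3 20) since 3 > 2.727, and the regularity condition a·f(n/b) = 20·(n/3)^3 = (20/27)·n^3 ≤ c·f(n) holds with c = 20/27 ≈ 0.741 < 1. So this is Case 3: T(n) = Θ(f(n)) = Θ(n^3).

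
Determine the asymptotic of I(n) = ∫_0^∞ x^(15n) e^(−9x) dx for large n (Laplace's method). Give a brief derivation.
I(n) ~ (sqrt(2π·15n) / 9) · (15n/(9e))^(15n)

Write the integrand as exp(15n ln x − 9x) and set f(x) = 15n ln x − 9x. Then f'(x) = 15n/x − 9 = 0 at x* = 15n/9, and f''(x*) = −15n/x*^2 = −9^2/(15n). Laplace's method (interior maximum) gives
  I(n) ~ e^(f(x*)) · sqrt(2π / |f''(x*)|)
        = exp(15n ln(15n/9) − 15n) · sqrt(2π · 15n / 9^2)
        = (15n/9)^(15n) e^(−15n) · sqrt(2π·15n) / 9
        = (sqrt(2π·15n) / 9) · (15n/(9e))^(15n).
This matches Γ(15n+1)/9^(15n+1) with Stirling applied to Γ.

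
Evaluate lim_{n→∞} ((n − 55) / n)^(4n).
lim = e^(−220)

Rewrite as (1 − 55/n)^(4n). By the standard limit (1 + x/n)^n → e^x, we have (1 − 55/n)^n → e^(−55), and raising to the 4th power gives e^(−220).
More precisely, ln[(1 − 55/n)^(4n)] = 4n · ln(1 − 55/n) = 4n · (-55/n + O(1/n^2)) = -220 + O(1/n) → -220.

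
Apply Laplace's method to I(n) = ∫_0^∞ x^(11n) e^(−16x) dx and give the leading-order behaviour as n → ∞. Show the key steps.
I(n) ~ (sqrt(2π·11n) / 16) · (11n/(16e))^(11n)

Write the integrand as exp(11n ln x − 16x) and set f(x) = 11n ln x − 16x. Then f'(x) = 11n/x − 16 = 0 at x* = 11n/16, and f''(x*) = −11n/x*^2 = −16^2/(11n). Laplace's method (interior maximum) gives
  I(n) ~ e^(f(x*)) · sqrt(2π / |f''(x*)|)
        = exp(11n ln(11n/16) − 11n) · sqrt(2π · 11n / 16^2)
        = (11n/16)^(11n) e^(−11n) · sqrt(2π·11n) / 16
        = (sqrt(2π·11n) / 16) · (11n/(16e))^(11n).
This matches Γ(11n+1)/16^(11n+1) with Stirling applied to Γ.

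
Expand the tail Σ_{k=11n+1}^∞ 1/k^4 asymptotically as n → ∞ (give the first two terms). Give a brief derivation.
Σ_{k>11n} 1/k^4 = 1/(3 · (11n)^3) − 1/(2 · (11n)^4) + O(1/(11n)^5)

Compare to the integral: ∫_{11n}^∞ x^(−4) dx = [−x^(−3)/3]_{11n}^∞ = 1/((4−1)·(11n)^3). The Euler-Maclaurin correction adds −f(11n)/2 = −1/(2·(11n)^4). Euler-Maclaurin then gives
  Σ_{k>11n} 1/k^4 = ∫_{11n}^∞ dx/x^4 − 1/(2·(11n)^4) + O(1/(11n)^5).
(Equivalently this is ζ(4) − Σ_{k≤11n} 1/k^4.)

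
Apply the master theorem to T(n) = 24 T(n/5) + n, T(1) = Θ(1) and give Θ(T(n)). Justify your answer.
T(n) = Θ(n^(log_5 24))

Master theorem: compare f(n) = n to n^(log_5 24) where log_5 24 ≈ 1.975. Since 1 < log_5 24, we have f(n) = O(n^(log_5 24 − ε)) for some ε > 0 — Case 1. Hence T(n) = Θ(n^(log_5 24)).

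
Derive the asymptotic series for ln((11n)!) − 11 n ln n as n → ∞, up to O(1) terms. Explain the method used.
ln((11n)!) − 11 n ln n = 11(ln 11 − 1) n + (1/2) ln(2π·11n) + O(1/n)

Stirling: ln((11n)!) = 11n ln(11n) − 11n + (1/2) ln(2π·11n) + O(1/n).
Since 11n ln(11n) = 11n ln n + 11n ln 11, subtracting 11n ln n cancels the n ln n term exactly. What remains is 11(ln 11 − 1) n + (1/2) ln(2π·11n) + O(1/n).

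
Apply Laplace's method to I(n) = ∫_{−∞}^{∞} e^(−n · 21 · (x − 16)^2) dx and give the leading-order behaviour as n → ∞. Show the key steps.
I(n) = sqrt(π/(21n))

Here φ(x) = 21 · (x − 16)^2 has its unique minimum at x* = 16 with φ(x*) = 0 and φ''(x*) = 42. Laplace's method gives
  I(n) ~ e^(−n φ(x*)) · sqrt(2π / (n · φ''(x*))) = sqrt(2π / (42n)) = sqrt(π/(21n)).
This is exact: substituting u = (x − 16)·sqrt(21n) gives I(n) = (1/sqrt(21n)) ∫_{−∞}^{∞} e^(−u^2) du = sqrt(π/(21n)).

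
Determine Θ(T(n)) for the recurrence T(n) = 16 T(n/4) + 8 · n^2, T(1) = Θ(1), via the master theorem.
T(n) = Θ(n^2 log n)

log_4 16 = 2, and f(n) = 8 · n^2 = Θ(n^(log_4 16)). This is Case 2 of the master theorem: T(n) = Θ(f(n) · log n) = Θ(n^2 log n).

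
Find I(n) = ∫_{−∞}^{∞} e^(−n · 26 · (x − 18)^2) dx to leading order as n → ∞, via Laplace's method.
I(n) = sqrt(π/(26n))

Here φ(x) = 26 · (x − 18)^2 has its unique minimum at x* = 18 with φ(x*) = 0 and φ''(x*) = 52. Laplace's method gives
  I(n) ~ e^(−n φ(x*)) · sqrt(2π / (n · φ''(x*))) = sqrt(2π / (52n)) = sqrt(π/(26n)).
This is exact: substituting u = (x − 18)·sqrt(26n) gives I(n) = (1/sqrt(26n)) ∫_{−∞}^{∞} e^(−u^2) du = sqrt(π/(26n)).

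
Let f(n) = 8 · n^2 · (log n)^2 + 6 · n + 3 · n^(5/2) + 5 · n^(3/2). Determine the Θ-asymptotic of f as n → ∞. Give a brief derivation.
f(n) ∈ Θ(n^(5/2))

Compare the terms by growth order. For large n, n^a · (log n)^b dominates n^a' · (log n)^b' iff a > a', or (a = a' and b > b'). Ranking the 4 terms shows the dominant one is 3 · n^(5/2). Hence f(n) ∈ Θ(n^(5/2)).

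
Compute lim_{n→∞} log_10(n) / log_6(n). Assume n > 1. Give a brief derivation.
lim = ln(6) / ln(10) = log_10(6)

Change of base: log_10(n) = ln n / ln 10 and log_6(n) = ln n / ln 6. The ratio is (ln n / ln 10) · (ln 6 / ln n) = ln 6 / ln 10, a constant independent of n. So the limit is ln 6 / ln 10 = log_10(6).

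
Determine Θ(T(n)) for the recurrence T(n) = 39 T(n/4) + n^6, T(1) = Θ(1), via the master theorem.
T(n) = Θ(n^6)

log_4 39 ≈ 2.643. f(n) = n^6 dominates n^(log_4 39) since 6 > 2.643, and the regularity condition a·f(n/b) = 39·(n/4)^6 = (39/4096)·n^6 ≤ c·f(n) holds with c = 39/4096 ≈ 0.00952 < 1. So this is Case 3: T(n) = Θ(f(n)) = Θ(n^6).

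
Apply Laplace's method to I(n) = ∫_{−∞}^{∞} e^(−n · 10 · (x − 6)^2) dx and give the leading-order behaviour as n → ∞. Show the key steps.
I(n) = sqrt(π/(10n))

Here φ(x) = 10 · (x − 6)^2 has its unique minimum at x* = 6 with φ(x*) = 0 and φ''(x*) = 20. Laplace's method gives
  I(n) ~ e^(−n φ(x*)) · sqrt(2π / (n · φ''(x*))) = sqrt(2π / (20n)) = sqrt(π/(10n)).
This is exact: substituting u = (x − 6)·sqrt(10n) gives I(n) = (1/sqrt(10n)) ∫_{−∞}^{∞} e^(−u^2) du = sqrt(π/(10n)).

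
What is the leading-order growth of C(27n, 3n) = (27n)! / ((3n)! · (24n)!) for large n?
C(27n, 3n) ~ (387420489/16777216)^(3n) · sqrt(9/(16π·3n))

Write N = 3n. Apply Stirling to each factorial:
  (9N)! ~ sqrt(2π·9N) · (9N/e)^(9N),
  N! ~ sqrt(2π N) · (N/e)^N,
  (8N)! ~ sqrt(2π·8N) · (8N/e)^(8N).
The exponential factors combine to (9N)^(9N) / (N^N · (8N)^(8N)) = 9^(9N)/8^(8N) = (9^9/8^8)^N = (387420489/16777216)^N.
The square-root prefactors combine to sqrt(2π·9N) / (sqrt(2π N)·sqrt(2π·8N)) = sqrt(9 / (2π·8·N)) = sqrt(9/(16π·3n)).
Substituting N = 3n: C(27n, 3n) ~ (387420489/16777216)^(3n) · sqrt(9/(16π·3n)).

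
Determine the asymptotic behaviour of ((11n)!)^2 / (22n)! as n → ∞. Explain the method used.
((11n)!)^2/(22n)! ~ ((2π·11n)^(1/2) / sqrt(2)) · 2^(−2·11n)  →  0

Write N = 11n. Stirling: N! ~ sqrt(2π N)(N/e)^N and (2N)! ~ sqrt(2π·2N)·(2N/e)^(2N).
  (N!)^2/(2N)! ~ (2π N)^(2/2) (N/e)^(2N) / [sqrt(2π·2N) (2N/e)^(2N)]
     = (2π N)^(2/2) / sqrt(2π·2N) · (N/(2N))^(2N)
     = (2π N)^((2−1)/2) / sqrt(2) · 2^(−2N).
Since 2^2 > 1, the factor 2^(−2N) decays exponentially, so the ratio → 0. Substituting N = 11n gives the stated form.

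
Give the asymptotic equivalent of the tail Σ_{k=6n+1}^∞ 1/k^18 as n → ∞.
Σ_{k>6n} 1/k^18 ~ 1/(17 · (6n)^17)

Compare to the integral: ∫_{6n}^∞ x^(−18) dx = [−x^(−17)/17]_{6n}^∞ = 1/((18−1)·(6n)^17). Euler-Maclaurin then gives
  Σ_{k>6n} 1/k^18 = ∫_{6n}^∞ dx/x^18 − 1/(2·(6n)^18) + O(1/(6n)^19).
(Equivalently this is ζ(18) − Σ_{k≤6n} 1/k^18.)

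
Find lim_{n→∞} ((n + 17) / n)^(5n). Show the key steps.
lim = e^85

Rewrite as (1 + 17/n)^(5n). By the standard limit (1 + x/n)^n → e^x, we have (1 + 17/n)^n → e^17, and raising to the 5th power gives e^85.
More precisely, ln[(1 + 17/n)^(5n)] = 5n · ln(1 + 17/n) = 5n · (17/n + O(1/n^2)) = 85 + O(1/n) → 85.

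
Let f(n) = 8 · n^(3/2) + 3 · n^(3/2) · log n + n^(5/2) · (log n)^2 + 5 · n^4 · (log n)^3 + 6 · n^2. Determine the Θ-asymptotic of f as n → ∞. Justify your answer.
f(n) ∈ Θ(n^4 · (log n)^3)

Compare the terms by growth order. For large n, n^a · (log n)^b dominates n^a' · (log n)^b' iff a > a', or (a = a' and b > b'). Ranking the 5 terms shows the dominant one is 5 · n^4 · (log n)^3. Hence f(n) ∈ Θ(n^4 · (log n)^3).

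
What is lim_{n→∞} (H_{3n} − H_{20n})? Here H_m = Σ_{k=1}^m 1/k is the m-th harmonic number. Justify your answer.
lim = ln(3/20)

Euler-Maclaurin gives H_m = ln m + γ + 1/(2m) + O(1/m^2). The γ and O(1/m) terms cancel in the difference:
  H_{3n} − H_{20n} = ln(3n) − ln(20n) + O(1/n) = ln(3/20) + O(1/n).
Hence the limit is ln(3/20).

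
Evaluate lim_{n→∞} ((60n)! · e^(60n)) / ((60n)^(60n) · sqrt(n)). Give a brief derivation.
lim = sqrt(2π·60)

Stirling: (60n)! ~ sqrt(2π·60n) · (60n/e)^(60n). Hence
  (60n)! · e^(60n) / (60n)^(60n) ~ sqrt(2π·60n).
Dividing by sqrt(n): sqrt(2π·60n) / sqrt(n) = sqrt(2π·60) · n^((1−1)/2), so the limit is sqrt(2π·60).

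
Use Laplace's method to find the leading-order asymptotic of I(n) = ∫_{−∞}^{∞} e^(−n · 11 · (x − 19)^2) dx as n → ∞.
I(n) = sqrt(π/(11n))

Here φ(x) = 11 · (x − 19)^2 has its unique minimum at x* = 19 with φ(x*) = 0 and φ''(x*) = 22. Laplace's method gives
  I(n) ~ e^(−n φ(x*)) · sqrt(2π / (n · φ''(x*))) = sqrt(2π / (22n)) = sqrt(π/(11n)).
This is exact: substituting u = (x − 19)·sqrt(11n) gives I(n) = (1/sqrt(11n)) ∫_{−∞}^{∞} e^(−u^2) du = sqrt(π/(11n)).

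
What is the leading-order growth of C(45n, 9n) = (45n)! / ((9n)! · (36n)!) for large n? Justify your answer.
C(45n, 9n) ~ (3125/256)^(9n) · sqrt(5/(8π·9n))

Write N = 9n. Apply Stirling to each factorial:
  (5N)! ~ sqrt(2π·5N) · (5N/e)^(5N),
  N! ~ sqrt(2π N) · (N/e)^N,
  (4N)! ~ sqrt(2π·4N) · (4N/e)^(4N).
The exponential factors combine to (5N)^(5N) / (N^N · (4N)^(4N)) = 5^(5N)/4^(4N) = (5^5/4^4)^N = (3125/256)^N.
The square-root prefactors combine to sqrt(2π·5N) / (sqrt(2π N)·sqrt(2π·4N)) = sqrt(5 / (2π·4·N)) = sqrt(5/(8π·9n)).
Substituting N = 9n: C(45n, 9n) ~ (3125/256)^(9n) · sqrt(5/(8π·9n)).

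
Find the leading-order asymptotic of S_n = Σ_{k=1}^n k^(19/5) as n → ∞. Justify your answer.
S_n ~ (5/24) · n^(24/5)

Integral comparison: Σ_{k=1}^n k^(19/5) = ∫_0^n x^(19/5) dx + O(n^(19/5)). The integral is n^(1 + 19/5) / (1 + 19/5) = n^((19+5)/5) / ((19+5)/5) = (5/24) · n^(24/5).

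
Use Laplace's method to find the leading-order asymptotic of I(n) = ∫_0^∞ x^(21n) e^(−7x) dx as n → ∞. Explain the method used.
I(n) ~ (sqrt(2π·21n) / 7) · (21n/(7e))^(21n)

Write the integrand as exp(21n ln x − 7x) and set f(x) = 21n ln x − 7x. Then f'(x) = 21n/x − 7 = 0 at x* = 21n/7, and f''(x*) = −21n/x*^2 = −7^2/(21n). Laplace's method (interior maximum) gives
  I(n) ~ e^(f(x*)) · sqrt(2π / |f''(x*)|)
        = exp(21n ln(21n/7) − 21n) · sqrt(2π · 21n / 7^2)
        = (21n/7)^(21n) e^(−21n) · sqrt(2π·21n) / 7
        = (sqrt(2π·21n) / 7) · (21n/(7e))^(21n).
This matches Γ(21n+1)/7^(21n+1) with Stirling applied to Γ.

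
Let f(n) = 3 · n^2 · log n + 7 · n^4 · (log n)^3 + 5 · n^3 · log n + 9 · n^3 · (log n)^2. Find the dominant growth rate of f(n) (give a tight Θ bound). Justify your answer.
f(n) ∈ Θ(n^4 · (log n)^3)

Compare the terms by growth order. For large n, n^a · (log n)^b dominates n^a' · (log n)^b' iff a > a', or (a = a' and b > b'). Ranking the 4 terms shows the dominant one is 7 · n^4 · (log n)^3. Hence f(n) ∈ Θ(n^4 · (log n)^3).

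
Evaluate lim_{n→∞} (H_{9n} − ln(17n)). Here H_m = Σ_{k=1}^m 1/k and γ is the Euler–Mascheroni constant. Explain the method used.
lim = ln(9/17) + γ

By Euler-Maclaurin, H_m = ln m + γ + O(1/m). So
  H_{9n} − ln(17n) = ln(9n) + γ − ln(17n) + O(1/n)
                       = ln(9/17) + γ + O(1/n).
Hence the limit is ln(9/17) + γ.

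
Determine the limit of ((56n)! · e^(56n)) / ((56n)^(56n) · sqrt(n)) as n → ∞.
lim = sqrt(2π·56)

Stirling: (56n)! ~ sqrt(2π·56n) · (56n/e)^(56n). Hence
  (56n)! · e^(56n) / (56n)^(56n) ~ sqrt(2π·56n).
Dividing by sqrt(n): sqrt(2π·56n) / sqrt(n) = sqrt(2π·56) · n^((1−1)/2), so the limit is sqrt(2π·56).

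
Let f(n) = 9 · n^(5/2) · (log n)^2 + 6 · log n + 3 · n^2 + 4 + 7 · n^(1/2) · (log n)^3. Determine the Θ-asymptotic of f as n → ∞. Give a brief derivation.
f(n) ∈ Θ(n^(5/2) · (log n)^2)

Compare the terms by growth order. For large n, n^a · (log n)^b dominates n^a' · (log n)^b' iff a > a', or (a = a' and b > b'). Ranking the 5 terms shows the dominant one is 9 · n^(5/2) · (log n)^2. Hence f(n) ∈ Θ(n^(5/2) · (log n)^2).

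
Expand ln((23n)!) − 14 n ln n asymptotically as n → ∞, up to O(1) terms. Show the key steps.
ln((23n)!) − 14 n ln n = 9 n ln n + 23(ln 23 − 1) n + (1/2) ln(2π·23n) + O(1/n)

Stirling: ln((23n)!) = 23n ln(23n) − 23n + (1/2) ln(2π·23n) + O(1/n).
Expand 23n ln(23n) = 23n (ln n + ln 23) = 23n ln n + 23n ln 23.
Subtract 14n ln n: leading term is (23 − 14) n ln n = 9 n ln n. The next term is 23n ln 23 − 23n = 23(ln 23 − 1) n. Then the (1/2) ln(2π·23n) correction.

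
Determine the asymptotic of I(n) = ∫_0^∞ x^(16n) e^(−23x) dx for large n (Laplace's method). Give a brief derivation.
I(n) ~ (sqrt(2π·16n) / 23) · (16n/(23e))^(16n)

Write the integrand as exp(16n ln x − 23x) and set f(x) = 16n ln x − 23x. Then f'(x) = 16n/x − 23 = 0 at x* = 16n/23, and f''(x*) = −16n/x*^2 = −23^2/(16n). Laplace's method (interior maximum) gives
  I(n) ~ e^(f(x*)) · sqrt(2π / |f''(x*)|)
        = exp(16n ln(16n/23) − 16n) · sqrt(2π · 16n / 23^2)
        = (16n/23)^(16n) e^(−16n) · sqrt(2π·16n) / 23
        = (sqrt(2π·16n) / 23) · (16n/(23e))^(16n).
This matches Γ(16n+1)/23^(16n+1) with Stirling applied to Γ.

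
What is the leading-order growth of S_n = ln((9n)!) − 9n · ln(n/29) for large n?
S_n ~ 9n · (ln 261 − 1) + O(ln n)

Stirling: ln((9n)!) = 9n ln(9n) − 9n + O(ln n).
  S_n = 9n ln(9n) − 9n − 9n ln(n/29) + O(ln n)
      = 9n ln(9n) − 9n ln n + 9n ln 29 − 9n + O(ln n)
      = 9n ln 9 + 9n ln 29 − 9n + O(ln n)
      = 9n (ln 261 − 1) + O(ln n).
Numerically ln(261) − 1 ≈ 4.5645.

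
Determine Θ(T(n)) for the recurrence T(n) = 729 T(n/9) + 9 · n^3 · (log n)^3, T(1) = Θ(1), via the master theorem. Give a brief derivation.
T(n) = Θ(n^3 · (log n)^4)

Here log_9 729 = 3 and f(n) = 9 · n^3 · (log n)^3 = Θ(n^(log_9 729) · (log n)^3). This is the extended Case 2 of the master theorem (f matches the critical exponent up to log factors), giving T(n) = Θ(n^(log_9 729) · (log n)^(3+1)) = Θ(n^3 · (log n)^4).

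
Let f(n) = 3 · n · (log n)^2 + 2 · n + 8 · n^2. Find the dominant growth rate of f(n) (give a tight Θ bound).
f(n) ∈ Θ(n^2)

Compare the terms by growth order. For large n, n^a · (log n)^b dominates n^a' · (log n)^b' iff a > a', or (a = a' and b > b'). Ranking the 3 terms shows the dominant one is 8 · n^2. Hence f(n) ∈ Θ(n^2).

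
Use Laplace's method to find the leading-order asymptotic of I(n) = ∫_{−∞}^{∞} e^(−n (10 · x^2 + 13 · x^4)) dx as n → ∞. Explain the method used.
I(n) ~ sqrt(π/(10n))

φ(x) = 10 · x^2 + 13 · x^4 has its unique global minimum at x* = 0 (since φ'(x) = 20x + 52x^3 = 0 only at x = 0 for real x with both coefficients positive, and φ → ∞ as |x| → ∞). At x* = 0, φ(0) = 0 and φ''(0) = 20. Laplace's method then gives
  I(n) ~ sqrt(2π / (n · φ''(0))) · e^(−n φ(0)) = sqrt(2π / (20n)) = sqrt(π/(10n)).
The 13 · x^4 term contributes only at subleading order (an O(1/n) relative correction).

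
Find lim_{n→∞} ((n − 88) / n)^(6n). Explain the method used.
lim = e^(−528)

Rewrite as (1 − 88/n)^(6n). By the standard limit (1 + x/n)^n → e^x, we have (1 − 88/n)^n → e^(−88), and raising to the 6th power gives e^(−528).
More precisely, ln[(1 − 88/n)^(6n)] = 6n · ln(1 − 88/n) = 6n · (-88/n + O(1/n^2)) = -528 + O(1/n) → -528.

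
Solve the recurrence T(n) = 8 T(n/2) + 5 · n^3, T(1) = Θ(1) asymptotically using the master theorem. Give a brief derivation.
T(n) = Θ(n^3 log n)

log_2 8 = 3, and f(n) = 5 · n^3 = Θ(n^(log_2 8)). This is Case 2 of the master theorem: T(n) = Θ(f(n) · log n) = Θ(n^3 log n).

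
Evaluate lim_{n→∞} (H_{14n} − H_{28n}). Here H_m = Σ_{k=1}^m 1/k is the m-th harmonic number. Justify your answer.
lim = ln(14/28) = −ln 2

Euler-Maclaurin gives H_m = ln m + γ + 1/(2m) + O(1/m^2). The γ and O(1/m) terms cancel in the difference:
  H_{14n} − H_{28n} = ln(14n) − ln(28n) + O(1/n) = ln(14/28) + O(1/n).
Hence the limit is ln(14/28) = −ln 2.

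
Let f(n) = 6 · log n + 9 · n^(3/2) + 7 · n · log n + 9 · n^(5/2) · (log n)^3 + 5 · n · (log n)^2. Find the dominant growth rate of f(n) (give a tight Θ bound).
f(n) ∈ Θ(n^(5/2) · (log n)^3)

Compare the terms by growth order. For large n, n^a · (log n)^b dominates n^a' · (log n)^b' iff a > a', or (a = a' and b > b'). Ranking the 5 terms shows the dominant one is 9 · n^(5/2) · (log n)^3. Hence f(n) ∈ Θ(n^(5/2) · (log n)^3).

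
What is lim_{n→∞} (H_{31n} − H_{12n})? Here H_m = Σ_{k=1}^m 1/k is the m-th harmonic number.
lim = ln(31/12)

Euler-Maclaurin gives H_m = ln m + γ + 1/(2m) + O(1/m^2). The γ and O(1/m) terms cancel in the difference:
  H_{31n} − H_{12n} = ln(31n) − ln(12n) + O(1/n) = ln(31/12) + O(1/n).
Hence the limit is ln(31/12).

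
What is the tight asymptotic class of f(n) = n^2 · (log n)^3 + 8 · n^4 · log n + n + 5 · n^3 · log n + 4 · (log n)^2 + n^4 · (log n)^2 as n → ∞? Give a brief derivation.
f(n) ∈ Θ(n^4 · (log n)^2)

Compare the terms by growth order. For large n, n^a · (log n)^b dominates n^a' · (log n)^b' iff a > a', or (a = a' and b > b'). Ranking the 6 terms shows the dominant one is n^4 · (log n)^2. Hence f(n) ∈ Θ(n^4 · (log n)^2).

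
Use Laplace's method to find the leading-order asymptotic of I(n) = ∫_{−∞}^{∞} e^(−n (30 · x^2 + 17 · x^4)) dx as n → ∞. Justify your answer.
I(n) ~ sqrt(π/(30n))

φ(x) = 30 · x^2 + 17 · x^4 has its unique global minimum at x* = 0 (since φ'(x) = 60x + 68x^3 = 0 only at x = 0 for real x with both coefficients positive, and φ → ∞ as |x| → ∞). At x* = 0, φ(0) = 0 and φ''(0) = 60. Laplace's method then gives
  I(n) ~ sqrt(2π / (n · φ''(0))) · e^(−n φ(0)) = sqrt(2π / (60n)) = sqrt(π/(30n)).
The 17 · x^4 term contributes only at subleading order (an O(1/n) relative correction).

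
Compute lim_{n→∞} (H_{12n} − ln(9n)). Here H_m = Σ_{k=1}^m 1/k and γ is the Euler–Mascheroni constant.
lim = ln(4/3) + γ

By Euler-Maclaurin, H_m = ln m + γ + O(1/m). So
  H_{12n} − ln(9n) = ln(12n) + γ − ln(9n) + O(1/n)
                       = ln(12/9) + γ + O(1/n).
Hence the limit is ln(12/9) + γ (= ln(4/3)).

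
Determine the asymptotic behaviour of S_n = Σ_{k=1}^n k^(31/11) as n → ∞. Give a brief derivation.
S_n ~ (11/42) · n^(42/11)

Integral comparison: Σ_{k=1}^n k^(31/11) = ∫_0^n x^(31/11) dx + O(n^(31/11)). The integral is n^(1 + 31/11) / (1 + 31/11) = n^((31+11)/11) / ((31+11)/11) = (11/42) · n^(42/11).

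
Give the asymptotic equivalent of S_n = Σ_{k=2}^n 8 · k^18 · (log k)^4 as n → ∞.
S_n ~ 8 · n^19 · (log n)^4 / 19

By integral comparison, S_n = ∫_1^n 8 · x^18 · (log x)^4 dx + O(n^18 · (log n)^4). For the integral, the leading term of ∫_1^n x^18 (log x)^4 dx is n^19/19 · (log n)^4 (by repeated integration by parts; each step lowers the log-exponent and produces a relatively O(1/log n) correction). Hence S_n ~ 8 · n^19 · (log n)^4 / 19.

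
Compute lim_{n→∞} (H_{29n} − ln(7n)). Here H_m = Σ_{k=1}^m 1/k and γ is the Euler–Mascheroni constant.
lim = ln(29/7) + γ

By Euler-Maclaurin, H_m = ln m + γ + O(1/m). So
  H_{29n} − ln(7n) = ln(29n) + γ − ln(7n) + O(1/n)
                       = ln(29/7) + γ + O(1/n).
Hence the limit is ln(29/7) + γ.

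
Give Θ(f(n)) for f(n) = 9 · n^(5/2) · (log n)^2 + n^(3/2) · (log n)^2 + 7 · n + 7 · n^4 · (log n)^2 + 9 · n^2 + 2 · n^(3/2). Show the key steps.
f(n) ∈ Θ(n^4 · (log n)^2)

Compare the terms by growth order. For large n, n^a · (log n)^b dominates n^a' · (log n)^b' iff a > a', or (a = a' and b > b'). Ranking the 6 terms shows the dominant one is 7 · n^4 · (log n)^2. Hence f(n) ∈ Θ(n^4 · (log n)^2).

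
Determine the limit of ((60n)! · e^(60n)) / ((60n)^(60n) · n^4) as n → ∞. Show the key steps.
lim = 0

Stirling: (60n)! ~ sqrt(2π·60n) · (60n/e)^(60n). Hence
  (60n)! · e^(60n) / (60n)^(60n) ~ sqrt(2π·60n).
Dividing by n^4: sqrt(2π·60n) / n^4 = sqrt(2π·60) · n^((1−8)/2), so the expression behaves like sqrt(2π·60) · n^((1−8)/2) → 0.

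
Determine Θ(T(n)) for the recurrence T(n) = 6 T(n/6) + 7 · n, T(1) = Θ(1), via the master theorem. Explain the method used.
T(n) = Θ(n log n)

log_6 6 = 1, and f(n) = 7 · n = Θ(n^(log_6 6)). This is Case 2 of the master theorem: T(n) = Θ(f(n) · log n) = Θ(n log n).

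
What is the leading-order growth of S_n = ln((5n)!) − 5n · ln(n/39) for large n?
S_n ~ 5n · (ln 195 − 1) + O(ln n)

Stirling: ln((5n)!) = 5n ln(5n) − 5n + O(ln n).
  S_n = 5n ln(5n) − 5n − 5n ln(n/39) + O(ln n)
      = 5n ln(5n) − 5n ln n + 5n ln 39 − 5n + O(ln n)
      = 5n ln 5 + 5n ln 39 − 5n + O(ln n)
      = 5n (ln 195 − 1) + O(ln n).
Numerically ln(195) − 1 ≈ 4.2730.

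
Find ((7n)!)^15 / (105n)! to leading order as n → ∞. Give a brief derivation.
((7n)!)^15/(105n)! ~ ((2π·7n)^(14/2) / sqrt(15)) · 15^(−15·7n)  →  0

Write N = 7n. Stirling: N! ~ sqrt(2π N)(N/e)^N and (15N)! ~ sqrt(2π·15N)·(15N/e)^(15N).
  (N!)^15/(15N)! ~ (2π N)^(15/2) (N/e)^(15N) / [sqrt(2π·15N) (15N/e)^(15N)]
     = (2π N)^(15/2) / sqrt(2π·15N) · (N/(15N))^(15N)
     = (2π N)^((15−1)/2) / sqrt(15) · 15^(−15N).
Since 15^15 > 1, the factor 15^(−15N) decays exponentially, so the ratio → 0. Substituting N = 7n gives the stated form.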